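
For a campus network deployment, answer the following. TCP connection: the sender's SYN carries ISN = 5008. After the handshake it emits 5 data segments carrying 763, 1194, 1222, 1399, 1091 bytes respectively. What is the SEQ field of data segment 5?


The SYN occupies sequence number ISN = 5008, so the first data byte is ISN + 1 = 5009.
SEQ of data segment i = (ISN + 1) + sum of payload sizes of segments 1..i-1.
Segment 1: SEQ = 5009, payload = 763 bytes
Segment 2: SEQ = 5772, payload = 1194 bytes
Segment 3: SEQ = 6966, payload = 1222 bytes
Segment 4: SEQ = 8188, payload = 1399 bytes
Segment 5: SEQ = 9587, payload = 1091 bytes
SEQ of segment 5 = 5009 + 763 + 1194 + 1222 + 1399 = 9587

9587


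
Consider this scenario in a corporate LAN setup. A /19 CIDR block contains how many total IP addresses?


Given: CIDR prefix /19
Host bits = 32 - 19 = 13
Total addresses = 2^13 = 8192

8192


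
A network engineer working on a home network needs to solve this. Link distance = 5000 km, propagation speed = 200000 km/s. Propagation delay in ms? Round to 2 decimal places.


Given: distance = 5000 km, speed = 200000 km/s
Delay = distance / speed = 5000 / 200000 seconds
Delay in ms = 5000 * 1000 / 200000
Delay = 25.0000 ms
Rounded to 2 dp = 25.00 ms

25.00


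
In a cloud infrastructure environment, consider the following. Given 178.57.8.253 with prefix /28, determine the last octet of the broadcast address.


Given: IP = 178.57.8.253, prefix = /28
Host bits = 32 - 28 = 4
Network last octet = 253 AND mask = 240
Host part size = 2^4 - 1 = 15
Broadcast last octet = 240 OR 15 = 255

255


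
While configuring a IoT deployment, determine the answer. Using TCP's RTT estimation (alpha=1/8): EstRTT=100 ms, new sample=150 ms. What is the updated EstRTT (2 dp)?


Given: EstRTT = 100 ms, SampleRTT = 150 ms, alpha = 1/8
New EstRTT = (1 - alpha) * EstRTT + alpha * SampleRTT
(7/8) * 100 = 87.5
(1/8) * 150 = 18.75
New EstRTT = 87.5 + 18.75 = 106.25 ms -> 106.25 ms (2 dp)

106.25


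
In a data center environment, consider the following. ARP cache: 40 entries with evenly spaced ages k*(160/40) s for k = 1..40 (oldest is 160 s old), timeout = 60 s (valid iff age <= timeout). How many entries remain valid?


Ages are k * 160/40 s for k = 1..40 (spacing = 4.0000 s).
Entry k is valid iff k * 160/40 <= 60 iff k <= 40 * 60 / 160 = 15.0000
n_valid = floor(15.0000) = 15
(n_stale = 40 - 15 = 25)

15


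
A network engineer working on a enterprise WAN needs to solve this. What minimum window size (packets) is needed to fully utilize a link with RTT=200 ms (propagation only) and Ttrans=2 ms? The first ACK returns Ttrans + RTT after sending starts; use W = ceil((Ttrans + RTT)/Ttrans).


Given: Ttrans = 2 ms, RTT = 200 ms (= 2 * Tprop, Tprop = 100 ms)
Time until first ACK returns = Ttrans + RTT = 2 + 200 = 202 ms
Need W * Ttrans >= Ttrans + RTT  ->  W >= (Ttrans + RTT) / Ttrans
(Ttrans + RTT) / Ttrans = 202 / 2 = 101
W_min = ceil(101) = 101

101


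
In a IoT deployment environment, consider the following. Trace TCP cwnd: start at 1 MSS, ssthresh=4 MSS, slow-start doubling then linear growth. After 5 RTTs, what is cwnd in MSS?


RTT 0: cwnd = 1 MSS (initial)
RTT 1: cwnd = 2 MSS (slow start, doubled)
RTT 2: cwnd = 4 MSS (slow start, doubled)
RTT 3: cwnd = 5 MSS (congestion avoidance, +1)
RTT 4: cwnd = 6 MSS (congestion avoidance, +1)
RTT 5: cwnd = 7 MSS (congestion avoidance, +1)

7


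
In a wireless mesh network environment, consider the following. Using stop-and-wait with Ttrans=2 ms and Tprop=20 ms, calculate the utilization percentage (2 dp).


Given: Ttrans = 2 ms, Tprop = 20 ms
RTT = 2 * Tprop = 2 * 20 = 40 ms
U = Ttrans / (Ttrans + RTT)
U = 2 / (2 + 40)
U = 2 / 42 = 0.047619
U% = 4.76%

4.76


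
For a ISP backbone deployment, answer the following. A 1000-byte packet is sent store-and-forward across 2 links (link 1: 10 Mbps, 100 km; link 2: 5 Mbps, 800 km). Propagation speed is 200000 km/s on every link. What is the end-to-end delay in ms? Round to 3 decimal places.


Packet = 1000 bytes = 8000 bits. Store-and-forward: sum (t_trans + t_prop) per link.
Link 1: t_trans = 8000/(10*10^6) s = 0.8000 ms; t_prop = 100/200000 s = 0.5000 ms; subtotal = 1.3000 ms
Link 2: t_trans = 8000/(5*10^6) s = 1.6000 ms; t_prop = 800/200000 s = 4.0000 ms; subtotal = 5.6000 ms
End-to-end = 1.3000 + 5.6000 = 6.9000 ms -> 6.900 ms (3 dp)

6.900


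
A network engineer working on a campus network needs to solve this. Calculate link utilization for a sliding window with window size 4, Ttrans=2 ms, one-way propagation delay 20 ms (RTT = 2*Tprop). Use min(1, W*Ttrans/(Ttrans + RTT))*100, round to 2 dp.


Given: W = 4, Ttrans = 2 ms, RTT = 40 ms (= 2 * Tprop, Tprop = 20 ms)
Cycle time = Ttrans + RTT = 2 + 40 = 42 ms (first packet sent until its ACK returns)
W * Ttrans = 4 * 2 = 8 ms of sending per cycle
W * Ttrans / (Ttrans + RTT) = 8 / 42 = 0.190476
U = min(1, 0.190476) = 0.190476
U% = 19.05%

19.05


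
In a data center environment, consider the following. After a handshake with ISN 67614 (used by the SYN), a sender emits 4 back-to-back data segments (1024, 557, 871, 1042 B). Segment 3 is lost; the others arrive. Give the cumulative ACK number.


SYN uses sequence number 67614; first data byte = ISN + 1 = 67615.
Segment 1: SEQ = 67615, len = 1024 B, covers [67615, 68638]
Segment 2: SEQ = 68639, len = 557 B, covers [68639, 69195]
Segment 3: SEQ = 69196, len = 871 B, covers [69196, 70066] [LOST]
Segment 4: SEQ = 70067, len = 1042 B, covers [70067, 71108]
In-order data received: bytes [67615, 69195] (segments 1..2).
Segment 3 missing -> gap begins at byte 69196; later segments buffered out of order.
Cumulative ACK = next expected in-order byte = 67615 + 1024 + 557 = 69196

69196


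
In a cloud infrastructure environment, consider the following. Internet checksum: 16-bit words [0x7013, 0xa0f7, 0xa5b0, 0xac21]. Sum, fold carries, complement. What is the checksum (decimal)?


Given words: [0x7013, 0xa0f7, 0xa5b0, 0xac21]
Step 1: Sum all words
Raw sum = 28691 + 41207 + 42416 + 44065 = 156379
Step 2: Fold carry: (25307 + 2) = 25309
One's complement = ~25309 & 0xFFFF = 40226

40226


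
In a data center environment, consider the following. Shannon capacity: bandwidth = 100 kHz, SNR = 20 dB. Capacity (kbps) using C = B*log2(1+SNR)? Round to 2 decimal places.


Given: B = 100 kHz, SNR = 20 dB
SNR linear = 10^(20/10) = 100
1 + SNR = 101
log2(101) = 6.6582114828
C = 100 * 1000 * 6.6582114828 = 665821.1483 bps
C = 665.821148 kbps -> 665.82 kbps (2 dp)

665.82


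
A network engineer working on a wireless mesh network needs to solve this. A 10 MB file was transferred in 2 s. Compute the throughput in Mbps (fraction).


Given: file = 10 MB, time = 2 s
File in Mb = 10 * 8 = 80 Mb
Throughput = 80 / 2 Mbps
Throughput = 40 Mbps

40


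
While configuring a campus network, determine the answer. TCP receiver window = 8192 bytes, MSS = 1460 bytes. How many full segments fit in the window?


Given: RWND = 8192 bytes, MSS = 1460 bytes
Full segments = floor(RWND / MSS)
Full segments = floor(8192 / 1460)
Full segments = floor(5.611) = 5

5


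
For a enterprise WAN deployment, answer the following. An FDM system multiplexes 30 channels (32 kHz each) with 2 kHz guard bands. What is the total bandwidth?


Given: 30 channels, 32 kHz each, guard = 2 kHz
Channel bandwidth = 30 * 32 = 960 kHz
Guard bands = 29 gaps * 2 kHz = 58 kHz
Total = 960 + 58 = 1018 kHz

1018


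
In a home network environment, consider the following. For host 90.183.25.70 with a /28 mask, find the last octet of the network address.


Given: IP = 90.183.25.70, prefix = /28
Subnet mask = 255.255.255.240
Last octet of IP: 70
Last octet of mask: 240
Network last octet = 70 AND 240 = 64

64


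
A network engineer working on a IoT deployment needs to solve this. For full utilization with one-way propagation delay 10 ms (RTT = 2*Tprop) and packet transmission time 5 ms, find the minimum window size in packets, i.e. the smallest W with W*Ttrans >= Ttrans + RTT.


Given: Ttrans = 5 ms, RTT = 20 ms (= 2 * Tprop, Tprop = 10 ms)
Time until first ACK returns = Ttrans + RTT = 5 + 20 = 25 ms
Need W * Ttrans >= Ttrans + RTT  ->  W >= (Ttrans + RTT) / Ttrans
(Ttrans + RTT) / Ttrans = 25 / 5 = 5
W_min = ceil(5) = 5

5


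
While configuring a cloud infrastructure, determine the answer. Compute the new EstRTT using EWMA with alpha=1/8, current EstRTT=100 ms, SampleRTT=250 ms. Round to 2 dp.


Given: EstRTT = 100 ms, SampleRTT = 250 ms, alpha = 1/8
New EstRTT = (1 - alpha) * EstRTT + alpha * SampleRTT
(7/8) * 100 = 87.5
(1/8) * 250 = 31.25
New EstRTT = 87.5 + 31.25 = 118.75 ms -> 118.75 ms (2 dp)

118.75


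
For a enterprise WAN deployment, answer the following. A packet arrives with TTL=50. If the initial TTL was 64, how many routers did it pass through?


Given: initial TTL = 64, received TTL = 50
Hops = initial TTL - received TTL
Hops = 64 - 50 = 14

14


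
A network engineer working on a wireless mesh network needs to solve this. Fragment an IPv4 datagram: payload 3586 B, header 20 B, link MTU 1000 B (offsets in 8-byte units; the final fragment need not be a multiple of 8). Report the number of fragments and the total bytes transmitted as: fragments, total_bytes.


Max data per non-final fragment = floor((MTU - header)/8)*8 = floor((1000 - 20)/8)*8 = floor(980/8)*8 = 976 B
Final fragment needs no 8-byte alignment: it can carry up to MTU - header = 980 B
Non-final fragments needed = ceil((payload - 980) / 976) = ceil(2606/976) = ceil(2.6701) = 3
Number of fragments = 3 + 1 = 4
Fragment sizes (data): 3 * 976 B + 658 B (last, 658 <= 980 OK)
Total bytes sent = payload + n_frags * header = 3586 + 4*20 = 3586 + 80 = 3666 B

4, 3666


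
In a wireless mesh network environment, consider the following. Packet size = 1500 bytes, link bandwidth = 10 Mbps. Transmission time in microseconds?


Given: packet = 1500 bytes, bandwidth = 10 Mbps
Packet in bits = 1500 * 8 = 12000 bits
Bandwidth = 10 * 10^6 = 10000000 bps
Time = 12000 / 10000000 seconds
Time in us = 12000 * 10^6 / 10000000 = 1200

1200


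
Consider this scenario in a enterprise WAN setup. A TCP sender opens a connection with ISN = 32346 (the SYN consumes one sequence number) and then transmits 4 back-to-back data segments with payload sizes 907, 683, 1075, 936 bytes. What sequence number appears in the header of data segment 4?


The SYN occupies sequence number ISN = 32346, so the first data byte is ISN + 1 = 32347.
SEQ of data segment i = (ISN + 1) + sum of payload sizes of segments 1..i-1.
Segment 1: SEQ = 32347, payload = 907 bytes
Segment 2: SEQ = 33254, payload = 683 bytes
Segment 3: SEQ = 33937, payload = 1075 bytes
Segment 4: SEQ = 35012, payload = 936 bytes
SEQ of segment 4 = 32347 + 907 + 683 + 1075 = 35012

35012


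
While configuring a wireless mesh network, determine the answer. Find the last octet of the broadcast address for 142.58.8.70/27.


Given: IP = 142.58.8.70, prefix = /27
Host bits = 32 - 27 = 5
Network last octet = 70 AND mask = 64
Host part size = 2^5 - 1 = 31
Broadcast last octet = 64 OR 31 = 95

95


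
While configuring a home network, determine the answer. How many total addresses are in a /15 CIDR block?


Given: CIDR prefix /15
Host bits = 32 - 15 = 17
Total addresses = 2^17 = 131072

131072


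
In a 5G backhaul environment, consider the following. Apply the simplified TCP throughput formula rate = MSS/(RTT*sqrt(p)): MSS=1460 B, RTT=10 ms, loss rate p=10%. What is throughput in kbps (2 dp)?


Given: MSS = 1460 bytes, RTT = 10 ms, loss = 10%
RTT in seconds = 10 / 1000 = 0.01
Loss rate = 10% = 0.1
sqrt(loss) = sqrt(0.1) = 0.316227766017
Throughput (bytes/s) = 1460 / (0.01 * 0.316227766017) = 461692.5384
Throughput (kbps) = 461692.5384 * 8 / 1000 = 3693.540307 -> 3693.54 kbps (2 dp)

3693.54


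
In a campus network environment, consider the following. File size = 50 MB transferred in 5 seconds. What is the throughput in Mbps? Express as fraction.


Given: file = 50 MB, time = 5 s
File in Mb = 50 * 8 = 400 Mb
Throughput = 400 / 5 Mbps
Throughput = 80 Mbps

80


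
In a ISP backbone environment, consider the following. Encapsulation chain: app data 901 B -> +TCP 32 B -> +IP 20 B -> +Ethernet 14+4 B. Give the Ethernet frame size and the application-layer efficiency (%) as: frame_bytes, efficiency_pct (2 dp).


TCP segment = 901 + 32 = 933 B
IP packet = 933 + 20 = 953 B
Ethernet frame = 953 + 14 + 4 = 971 B
Efficiency = app / frame = 901 / 971 = 0.927909 = 92.7909% -> 92.79% (2 dp)

971, 92.79


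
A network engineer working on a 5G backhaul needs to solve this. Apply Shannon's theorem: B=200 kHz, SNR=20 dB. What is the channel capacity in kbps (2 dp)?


Given: B = 200 kHz, SNR = 20 dB
SNR linear = 10^(20/10) = 100
1 + SNR = 101
log2(101) = 6.6582114828
C = 200 * 1000 * 6.6582114828 = 1331642.2966 bps
C = 1331.642297 kbps -> 1331.64 kbps (2 dp)

1331.64


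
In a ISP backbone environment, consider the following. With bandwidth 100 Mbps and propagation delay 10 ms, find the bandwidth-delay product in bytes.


Given: bandwidth = 100 Mbps, delay = 10 ms
BDP in bits = 100 * 10^6 * 10 / 1000
BDP in bits = 1000000
BDP in bytes = 1000000 / 8 = 125000

125000


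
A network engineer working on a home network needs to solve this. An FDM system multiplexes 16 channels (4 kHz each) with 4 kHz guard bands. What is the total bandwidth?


Given: 16 channels, 4 kHz each, guard = 4 kHz
Channel bandwidth = 16 * 4 = 64 kHz
Guard bands = 15 gaps * 4 kHz = 60 kHz
Total = 64 + 60 = 124 kHz

124


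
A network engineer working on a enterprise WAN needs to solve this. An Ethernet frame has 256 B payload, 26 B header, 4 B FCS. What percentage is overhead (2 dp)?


Given: payload = 256 B, header = 26 B, trailer = 4 B
Overhead bytes = header + trailer = 26 + 4 = 30
Total frame = payload + overhead = 256 + 30 = 286
Overhead % = 30 / 286 * 100 = 10.4895% -> 10.49% (2 dp)

10.49


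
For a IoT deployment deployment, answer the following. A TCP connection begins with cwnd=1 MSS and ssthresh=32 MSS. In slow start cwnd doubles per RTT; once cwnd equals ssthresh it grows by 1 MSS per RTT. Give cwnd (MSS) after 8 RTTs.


RTT 0: cwnd = 1 MSS (initial)
RTT 1: cwnd = 2 MSS (slow start, doubled)
RTT 2: cwnd = 4 MSS (slow start, doubled)
RTT 3: cwnd = 8 MSS (slow start, doubled)
RTT 4: cwnd = 16 MSS (slow start, doubled)
RTT 5: cwnd = 32 MSS (slow start, doubled)
RTT 6: cwnd = 33 MSS (congestion avoidance, +1)
RTT 7: cwnd = 34 MSS (congestion avoidance, +1)
RTT 8: cwnd = 35 MSS (congestion avoidance, +1)

35


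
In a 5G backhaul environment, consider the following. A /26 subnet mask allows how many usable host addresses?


Given: subnet mask /26
Host bits = 32 - 26 = 6
Total addresses = 2^6 = 64
Usable hosts = 64 - 2 (network + broadcast) = 62

62


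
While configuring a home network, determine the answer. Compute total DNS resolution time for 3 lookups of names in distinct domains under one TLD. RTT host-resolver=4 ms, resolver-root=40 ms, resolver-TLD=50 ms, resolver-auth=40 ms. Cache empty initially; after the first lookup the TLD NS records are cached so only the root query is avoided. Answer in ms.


Lookup 1 (cold cache): local + root + TLD + auth = 4 + 40 + 50 + 40 = 134 ms
Lookups 2..3 (TLD NS cached -> skip root; new domain -> still ask TLD and auth): local + TLD + auth = 4 + 50 + 40 = 94 ms each
Remaining 2 lookups: 2 * 94 = 188 ms
Total = 134 + 188 = 322 ms

322


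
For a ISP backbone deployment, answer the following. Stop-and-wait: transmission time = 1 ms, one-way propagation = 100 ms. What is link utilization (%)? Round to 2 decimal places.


Given: Ttrans = 1 ms, Tprop = 100 ms
RTT = 2 * Tprop = 2 * 100 = 200 ms
U = Ttrans / (Ttrans + RTT)
U = 1 / (1 + 200)
U = 1 / 201 = 0.004975
U% = 0.50%

0.50


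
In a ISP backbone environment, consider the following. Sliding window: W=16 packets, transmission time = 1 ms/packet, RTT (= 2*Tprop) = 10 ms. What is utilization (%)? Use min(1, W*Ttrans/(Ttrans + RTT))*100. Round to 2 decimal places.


Given: W = 16, Ttrans = 1 ms, RTT = 10 ms (= 2 * Tprop, Tprop = 5 ms)
Cycle time = Ttrans + RTT = 1 + 10 = 11 ms (first packet sent until its ACK returns)
W * Ttrans = 16 * 1 = 16 ms of sending per cycle
W * Ttrans / (Ttrans + RTT) = 16 / 11 = 1.454545
U = min(1, 1.454545) = 1.000000
U% = 100.00%

100.00


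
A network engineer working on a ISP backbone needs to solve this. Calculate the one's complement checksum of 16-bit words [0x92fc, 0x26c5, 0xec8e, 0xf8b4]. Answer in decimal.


Given words: [0x92fc, 0x26c5, 0xec8e, 0xf8b4]
Step 1: Sum all words
Raw sum = 37628 + 9925 + 60558 + 63668 = 171779
Step 2: Fold carry: (40707 + 2) = 40709
One's complement = ~40709 & 0xFFFF = 24826

24826


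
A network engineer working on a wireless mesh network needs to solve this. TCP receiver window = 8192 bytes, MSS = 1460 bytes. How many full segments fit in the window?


Given: RWND = 8192 bytes, MSS = 1460 bytes
Full segments = floor(RWND / MSS)
Full segments = floor(8192 / 1460)
Full segments = floor(5.611) = 5

5


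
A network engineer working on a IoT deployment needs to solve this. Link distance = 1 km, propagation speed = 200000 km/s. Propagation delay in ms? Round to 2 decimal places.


Given: distance = 1 km, speed = 200000 km/s
Delay = distance / speed = 1 / 200000 seconds
Delay in ms = 1 * 1000 / 200000
Delay = 0.0050 ms
Rounded to 2 dp = 0.01 ms

0.01


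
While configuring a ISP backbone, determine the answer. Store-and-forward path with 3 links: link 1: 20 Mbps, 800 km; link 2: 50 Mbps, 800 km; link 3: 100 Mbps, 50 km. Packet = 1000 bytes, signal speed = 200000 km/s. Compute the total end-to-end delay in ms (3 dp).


Packet = 1000 bytes = 8000 bits. Store-and-forward: sum (t_trans + t_prop) per link.
Link 1: t_trans = 8000/(20*10^6) s = 0.4000 ms; t_prop = 800/200000 s = 4.0000 ms; subtotal = 4.4000 ms
Link 2: t_trans = 8000/(50*10^6) s = 0.1600 ms; t_prop = 800/200000 s = 4.0000 ms; subtotal = 4.1600 ms
Link 3: t_trans = 8000/(100*10^6) s = 0.0800 ms; t_prop = 50/200000 s = 0.2500 ms; subtotal = 0.3300 ms
End-to-end = 4.4000 + 4.1600 + 0.3300 = 8.8900 ms -> 8.890 ms (3 dp)

8.890


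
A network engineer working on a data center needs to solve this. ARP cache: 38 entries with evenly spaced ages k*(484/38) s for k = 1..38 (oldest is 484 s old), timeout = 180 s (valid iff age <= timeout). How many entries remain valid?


Ages are k * 484/38 s for k = 1..38 (spacing = 12.7368 s).
Entry k is valid iff k * 484/38 <= 180 iff k <= 38 * 180 / 484 = 14.1322
n_valid = floor(14.1322) = 14
(n_stale = 38 - 14 = 24)

14


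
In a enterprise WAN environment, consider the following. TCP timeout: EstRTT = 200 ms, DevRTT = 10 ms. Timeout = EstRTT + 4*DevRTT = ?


Given: EstRTT = 200 ms, DevRTT = 10 ms
Timeout = EstRTT + 4 * DevRTT
4 * DevRTT = 4 * 10 = 40
Timeout = 200 + 40 = 240 ms

240


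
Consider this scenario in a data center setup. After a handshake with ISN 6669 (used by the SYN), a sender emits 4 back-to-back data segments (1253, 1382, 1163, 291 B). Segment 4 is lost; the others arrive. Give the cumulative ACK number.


SYN uses sequence number 6669; first data byte = ISN + 1 = 6670.
Segment 1: SEQ = 6670, len = 1253 B, covers [6670, 7922]
Segment 2: SEQ = 7923, len = 1382 B, covers [7923, 9304]
Segment 3: SEQ = 9305, len = 1163 B, covers [9305, 10467]
Segment 4: SEQ = 10468, len = 291 B, covers [10468, 10758] [LOST]
In-order data received: bytes [6670, 10467] (segments 1..3).
Segment 4 missing -> gap begins at byte 10468.
Cumulative ACK = next expected in-order byte = 6670 + 1253 + 1382 + 1163 = 10468

10468


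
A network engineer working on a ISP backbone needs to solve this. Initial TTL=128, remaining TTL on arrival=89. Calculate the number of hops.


Given: initial TTL = 128, received TTL = 89
Hops = initial TTL - received TTL
Hops = 128 - 89 = 39

39


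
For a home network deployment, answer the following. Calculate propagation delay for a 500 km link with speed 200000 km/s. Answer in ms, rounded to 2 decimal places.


Given: distance = 500 km, speed = 200000 km/s
Delay = distance / speed = 500 / 200000 seconds
Delay in ms = 500 * 1000 / 200000
Delay = 2.5000 ms
Rounded to 2 dp = 2.50 ms

2.50


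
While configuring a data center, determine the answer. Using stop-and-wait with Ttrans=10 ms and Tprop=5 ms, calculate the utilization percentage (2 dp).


Given: Ttrans = 10 ms, Tprop = 5 ms
RTT = 2 * Tprop = 2 * 5 = 10 ms
U = Ttrans / (Ttrans + RTT)
U = 10 / (10 + 10)
U = 10 / 20 = 0.5
U% = 50.00%

50.00


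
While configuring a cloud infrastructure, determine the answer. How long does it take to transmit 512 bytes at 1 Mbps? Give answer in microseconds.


Given: packet = 512 bytes, bandwidth = 1 Mbps
Packet in bits = 512 * 8 = 4096 bits
Bandwidth = 1 * 10^6 = 1000000 bps
Time = 4096 / 1000000 seconds
Time in us = 4096 * 10^6 / 1000000 = 4096

4096


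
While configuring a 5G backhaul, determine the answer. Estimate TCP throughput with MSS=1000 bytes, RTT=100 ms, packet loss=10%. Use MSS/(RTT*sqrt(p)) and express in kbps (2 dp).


Given: MSS = 1000 bytes, RTT = 100 ms, loss = 10%
RTT in seconds = 100 / 1000 = 0.1
Loss rate = 10% = 0.1
sqrt(loss) = sqrt(0.1) = 0.316227766017
Throughput (bytes/s) = 1000 / (0.1 * 0.316227766017) = 31622.7766
Throughput (kbps) = 31622.7766 * 8 / 1000 = 252.982213 -> 252.98 kbps (2 dp)

252.98


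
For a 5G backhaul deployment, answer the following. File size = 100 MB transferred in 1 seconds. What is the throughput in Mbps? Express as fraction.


Given: file = 100 MB, time = 1 s
File in Mb = 100 * 8 = 800 Mb
Throughput = 800 / 1 Mbps
Throughput = 800 Mbps

800


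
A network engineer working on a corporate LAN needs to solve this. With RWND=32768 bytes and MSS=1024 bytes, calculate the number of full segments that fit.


Given: RWND = 32768 bytes, MSS = 1024 bytes
Full segments = floor(RWND / MSS)
Full segments = floor(32768 / 1024)
Full segments = floor(32.0) = 32

32


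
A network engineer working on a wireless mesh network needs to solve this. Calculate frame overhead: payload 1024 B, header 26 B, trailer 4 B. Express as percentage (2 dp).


Given: payload = 1024 B, header = 26 B, trailer = 4 B
Overhead bytes = header + trailer = 26 + 4 = 30
Total frame = payload + overhead = 1024 + 30 = 1054
Overhead % = 30 / 1054 * 100 = 2.8463% -> 2.85% (2 dp)

2.85


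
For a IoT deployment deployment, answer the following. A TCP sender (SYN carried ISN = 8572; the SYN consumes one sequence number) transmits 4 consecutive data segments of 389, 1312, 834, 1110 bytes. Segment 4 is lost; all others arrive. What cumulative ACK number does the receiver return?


SYN uses sequence number 8572; first data byte = ISN + 1 = 8573.
Segment 1: SEQ = 8573, len = 389 B, covers [8573, 8961]
Segment 2: SEQ = 8962, len = 1312 B, covers [8962, 10273]
Segment 3: SEQ = 10274, len = 834 B, covers [10274, 11107]
Segment 4: SEQ = 11108, len = 1110 B, covers [11108, 12217] [LOST]
In-order data received: bytes [8573, 11107] (segments 1..3).
Segment 4 missing -> gap begins at byte 11108.
Cumulative ACK = next expected in-order byte = 8573 + 389 + 1312 + 834 = 11108

11108


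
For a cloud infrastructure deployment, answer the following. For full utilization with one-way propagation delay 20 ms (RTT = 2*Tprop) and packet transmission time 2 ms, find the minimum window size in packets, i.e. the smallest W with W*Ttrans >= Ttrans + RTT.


Given: Ttrans = 2 ms, RTT = 40 ms (= 2 * Tprop, Tprop = 20 ms)
Time until first ACK returns = Ttrans + RTT = 2 + 40 = 42 ms
Need W * Ttrans >= Ttrans + RTT  ->  W >= (Ttrans + RTT) / Ttrans
(Ttrans + RTT) / Ttrans = 42 / 2 = 21
W_min = ceil(21) = 21

21


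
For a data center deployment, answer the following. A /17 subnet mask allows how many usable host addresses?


Given: subnet mask /17
Host bits = 32 - 17 = 15
Total addresses = 2^15 = 32768
Usable hosts = 32768 - 2 (network + broadcast) = 32766

32766


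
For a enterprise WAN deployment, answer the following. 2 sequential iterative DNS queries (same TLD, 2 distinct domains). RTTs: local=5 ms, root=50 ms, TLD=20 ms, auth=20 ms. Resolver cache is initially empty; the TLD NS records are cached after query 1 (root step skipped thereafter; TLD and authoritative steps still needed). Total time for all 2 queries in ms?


Lookup 1 (cold cache): local + root + TLD + auth = 5 + 50 + 20 + 20 = 95 ms
Lookups 2..2 (TLD NS cached -> skip root; new domain -> still ask TLD and auth): local + TLD + auth = 5 + 20 + 20 = 45 ms each
Remaining 1 lookups: 1 * 45 = 45 ms
Total = 95 + 45 = 140 ms

140


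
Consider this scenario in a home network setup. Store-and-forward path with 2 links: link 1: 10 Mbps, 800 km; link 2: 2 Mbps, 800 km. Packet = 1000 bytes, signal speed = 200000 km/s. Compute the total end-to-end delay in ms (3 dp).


Packet = 1000 bytes = 8000 bits. Store-and-forward: sum (t_trans + t_prop) per link.
Link 1: t_trans = 8000/(10*10^6) s = 0.8000 ms; t_prop = 800/200000 s = 4.0000 ms; subtotal = 4.8000 ms
Link 2: t_trans = 8000/(2*10^6) s = 4.0000 ms; t_prop = 800/200000 s = 4.0000 ms; subtotal = 8.0000 ms
End-to-end = 4.8000 + 8.0000 = 12.8000 ms -> 12.800 ms (3 dp)

12.800


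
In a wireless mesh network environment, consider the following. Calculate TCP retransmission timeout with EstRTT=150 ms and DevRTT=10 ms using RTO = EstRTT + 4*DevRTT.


Given: EstRTT = 150 ms, DevRTT = 10 ms
Timeout = EstRTT + 4 * DevRTT
4 * DevRTT = 4 * 10 = 40
Timeout = 150 + 40 = 190 ms

190


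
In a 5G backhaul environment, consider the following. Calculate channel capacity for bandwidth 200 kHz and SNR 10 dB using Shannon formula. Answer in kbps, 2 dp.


Given: B = 200 kHz, SNR = 10 dB
SNR linear = 10^(10/10) = 10
1 + SNR = 11
log2(11) = 3.4594316186
C = 200 * 1000 * 3.4594316186 = 691886.3237 bps
C = 691.886324 kbps -> 691.89 kbps (2 dp)

691.89


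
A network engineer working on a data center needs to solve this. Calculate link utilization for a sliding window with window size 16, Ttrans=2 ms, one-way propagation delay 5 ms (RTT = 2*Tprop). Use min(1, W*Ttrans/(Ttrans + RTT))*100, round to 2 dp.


Given: W = 16, Ttrans = 2 ms, RTT = 10 ms (= 2 * Tprop, Tprop = 5 ms)
Cycle time = Ttrans + RTT = 2 + 10 = 12 ms (first packet sent until its ACK returns)
W * Ttrans = 16 * 2 = 32 ms of sending per cycle
W * Ttrans / (Ttrans + RTT) = 32 / 12 = 2.666667
U = min(1, 2.666667) = 1.000000
U% = 100.00%

100.00


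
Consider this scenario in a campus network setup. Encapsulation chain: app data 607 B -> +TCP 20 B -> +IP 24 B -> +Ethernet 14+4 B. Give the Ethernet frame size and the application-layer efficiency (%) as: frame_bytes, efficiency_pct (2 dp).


TCP segment = 607 + 20 = 627 B
IP packet = 627 + 24 = 651 B
Ethernet frame = 651 + 14 + 4 = 669 B
Efficiency = app / frame = 607 / 669 = 0.907324 = 90.7324% -> 90.73% (2 dp)

669, 90.73


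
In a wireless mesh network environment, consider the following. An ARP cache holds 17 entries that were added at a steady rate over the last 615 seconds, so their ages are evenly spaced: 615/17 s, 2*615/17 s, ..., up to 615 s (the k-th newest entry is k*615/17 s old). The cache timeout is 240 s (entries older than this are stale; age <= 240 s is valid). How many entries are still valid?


Ages are k * 615/17 s for k = 1..17 (spacing = 36.1765 s).
Entry k is valid iff k * 615/17 <= 240 iff k <= 17 * 240 / 615 = 6.6341
n_valid = floor(6.6341) = 6
(n_stale = 17 - 6 = 11)

6


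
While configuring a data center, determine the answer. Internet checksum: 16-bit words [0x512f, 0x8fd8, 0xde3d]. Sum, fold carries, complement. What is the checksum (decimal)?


Given words: [0x512f, 0x8fd8, 0xde3d]
Step 1: Sum all words
Raw sum = 20783 + 36824 + 56893 = 114500
Step 2: Fold carry: (48964 + 1) = 48965
One's complement = ~48965 & 0xFFFF = 16570

16570


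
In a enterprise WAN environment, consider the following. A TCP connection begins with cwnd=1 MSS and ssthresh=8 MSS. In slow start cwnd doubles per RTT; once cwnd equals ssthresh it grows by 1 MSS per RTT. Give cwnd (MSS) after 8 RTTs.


RTT 0: cwnd = 1 MSS (initial)
RTT 1: cwnd = 2 MSS (slow start, doubled)
RTT 2: cwnd = 4 MSS (slow start, doubled)
RTT 3: cwnd = 8 MSS (slow start, doubled)
RTT 4: cwnd = 9 MSS (congestion avoidance, +1)
RTT 5: cwnd = 10 MSS (congestion avoidance, +1)
RTT 6: cwnd = 11 MSS (congestion avoidance, +1)
RTT 7: cwnd = 12 MSS (congestion avoidance, +1)
RTT 8: cwnd = 13 MSS (congestion avoidance, +1)

13


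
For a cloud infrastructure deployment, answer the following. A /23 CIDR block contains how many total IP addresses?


Given: CIDR prefix /23
Host bits = 32 - 23 = 9
Total addresses = 2^9 = 512

512


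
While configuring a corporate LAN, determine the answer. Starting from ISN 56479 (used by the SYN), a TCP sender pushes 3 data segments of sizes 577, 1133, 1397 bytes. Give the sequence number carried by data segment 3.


The SYN occupies sequence number ISN = 56479, so the first data byte is ISN + 1 = 56480.
SEQ of data segment i = (ISN + 1) + sum of payload sizes of segments 1..i-1.
Segment 1: SEQ = 56480, payload = 577 bytes
Segment 2: SEQ = 57057, payload = 1133 bytes
Segment 3: SEQ = 58190, payload = 1397 bytes
SEQ of segment 3 = 56480 + 577 + 1133 = 58190

58190


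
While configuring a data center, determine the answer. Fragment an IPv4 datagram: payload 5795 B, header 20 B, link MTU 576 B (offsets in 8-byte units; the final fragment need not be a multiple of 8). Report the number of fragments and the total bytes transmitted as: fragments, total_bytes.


Max data per non-final fragment = floor((MTU - header)/8)*8 = floor((576 - 20)/8)*8 = floor(556/8)*8 = 552 B
Final fragment needs no 8-byte alignment: it can carry up to MTU - header = 556 B
Non-final fragments needed = ceil((payload - 556) / 552) = ceil(5239/552) = ceil(9.4909) = 10
Number of fragments = 10 + 1 = 11
Fragment sizes (data): 10 * 552 B + 275 B (last, 275 <= 556 OK)
Total bytes sent = payload + n_frags * header = 5795 + 11*20 = 5795 + 220 = 6015 B

11, 6015


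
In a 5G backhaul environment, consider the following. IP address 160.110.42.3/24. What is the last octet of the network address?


Given: IP = 160.110.42.3, prefix = /24
Subnet mask = 255.255.255.0
Last octet of IP: 3
Last octet of mask: 0
Network last octet = 3 AND 0 = 0

0


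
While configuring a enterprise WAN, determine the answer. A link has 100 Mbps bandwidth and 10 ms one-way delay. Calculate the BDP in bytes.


Given: bandwidth = 100 Mbps, delay = 10 ms
BDP in bits = 100 * 10^6 * 10 / 1000
BDP in bits = 1000000
BDP in bytes = 1000000 / 8 = 125000

125000


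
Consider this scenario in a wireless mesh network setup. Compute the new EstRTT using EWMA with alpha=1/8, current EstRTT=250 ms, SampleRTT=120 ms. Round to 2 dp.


Given: EstRTT = 250 ms, SampleRTT = 120 ms, alpha = 1/8
New EstRTT = (1 - alpha) * EstRTT + alpha * SampleRTT
(7/8) * 250 = 218.75
(1/8) * 120 = 15
New EstRTT = 218.75 + 15 = 233.75 ms -> 233.75 ms (2 dp)

233.75


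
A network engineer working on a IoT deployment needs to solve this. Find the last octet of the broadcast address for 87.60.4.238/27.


Given: IP = 87.60.4.238, prefix = /27
Host bits = 32 - 27 = 5
Network last octet = 238 AND mask = 224
Host part size = 2^5 - 1 = 31
Broadcast last octet = 224 OR 31 = 255

255


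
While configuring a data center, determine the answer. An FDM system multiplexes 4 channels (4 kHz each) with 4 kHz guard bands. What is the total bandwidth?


Given: 4 channels, 4 kHz each, guard = 4 kHz
Channel bandwidth = 4 * 4 = 16 kHz
Guard bands = 3 gaps * 4 kHz = 12 kHz
Total = 16 + 12 = 28 kHz

28


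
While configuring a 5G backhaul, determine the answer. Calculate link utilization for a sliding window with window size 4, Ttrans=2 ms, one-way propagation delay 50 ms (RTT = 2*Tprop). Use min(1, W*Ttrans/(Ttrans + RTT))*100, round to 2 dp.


Given: W = 4, Ttrans = 2 ms, RTT = 100 ms (= 2 * Tprop, Tprop = 50 ms)
Cycle time = Ttrans + RTT = 2 + 100 = 102 ms (first packet sent until its ACK returns)
W * Ttrans = 4 * 2 = 8 ms of sending per cycle
W * Ttrans / (Ttrans + RTT) = 8 / 102 = 0.078431
U = min(1, 0.078431) = 0.078431
U% = 7.84%

7.84


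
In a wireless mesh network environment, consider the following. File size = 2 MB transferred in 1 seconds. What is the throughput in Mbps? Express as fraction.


Given: file = 2 MB, time = 1 s
File in Mb = 2 * 8 = 16 Mb
Throughput = 16 / 1 Mbps
Throughput = 16 Mbps

16


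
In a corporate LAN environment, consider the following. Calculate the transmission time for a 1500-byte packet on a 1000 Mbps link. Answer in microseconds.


Given: packet = 1500 bytes, bandwidth = 1000 Mbps
Packet in bits = 1500 * 8 = 12000 bits
Bandwidth = 1000 * 10^6 = 1000000000 bps
Time = 12000 / 1000000000 seconds
Time in us = 12000 * 10^6 / 1000000000 = 12

12


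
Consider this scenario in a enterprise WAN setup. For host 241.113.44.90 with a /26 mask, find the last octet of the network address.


Given: IP = 241.113.44.90, prefix = /26
Subnet mask = 255.255.255.192
Last octet of IP: 90
Last octet of mask: 192
Network last octet = 90 AND 192 = 64

64


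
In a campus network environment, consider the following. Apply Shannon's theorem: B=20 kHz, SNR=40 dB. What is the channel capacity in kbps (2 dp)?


Given: B = 20 kHz, SNR = 40 dB
SNR linear = 10^(40/10) = 10000
1 + SNR = 10001
log2(10001) = 13.2878566418
C = 20 * 1000 * 13.2878566418 = 265757.1328 bps
C = 265.757133 kbps -> 265.76 kbps (2 dp)

265.76


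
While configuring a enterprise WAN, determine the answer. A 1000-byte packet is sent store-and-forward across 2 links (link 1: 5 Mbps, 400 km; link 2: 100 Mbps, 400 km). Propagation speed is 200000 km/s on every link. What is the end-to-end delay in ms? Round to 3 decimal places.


Packet = 1000 bytes = 8000 bits. Store-and-forward: sum (t_trans + t_prop) per link.
Link 1: t_trans = 8000/(5*10^6) s = 1.6000 ms; t_prop = 400/200000 s = 2.0000 ms; subtotal = 3.6000 ms
Link 2: t_trans = 8000/(100*10^6) s = 0.0800 ms; t_prop = 400/200000 s = 2.0000 ms; subtotal = 2.0800 ms
End-to-end = 3.6000 + 2.0800 = 5.6800 ms -> 5.680 ms (3 dp)

5.680


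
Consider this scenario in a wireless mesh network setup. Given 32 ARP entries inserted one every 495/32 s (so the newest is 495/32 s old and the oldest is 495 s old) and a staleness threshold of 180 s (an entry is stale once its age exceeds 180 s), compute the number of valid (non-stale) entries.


Ages are k * 495/32 s for k = 1..32 (spacing = 15.4688 s).
Entry k is valid iff k * 495/32 <= 180 iff k <= 32 * 180 / 495 = 11.6364
n_valid = floor(11.6364) = 11
(n_stale = 32 - 11 = 21)

11


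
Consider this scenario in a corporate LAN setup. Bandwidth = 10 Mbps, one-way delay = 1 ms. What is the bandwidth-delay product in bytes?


Given: bandwidth = 10 Mbps, delay = 1 ms
BDP in bits = 10 * 10^6 * 1 / 1000
BDP in bits = 10000
BDP in bytes = 10000 / 8 = 1250

1250


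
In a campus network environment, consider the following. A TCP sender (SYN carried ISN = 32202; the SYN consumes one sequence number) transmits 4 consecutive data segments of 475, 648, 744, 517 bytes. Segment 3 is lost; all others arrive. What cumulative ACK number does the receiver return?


SYN uses sequence number 32202; first data byte = ISN + 1 = 32203.
Segment 1: SEQ = 32203, len = 475 B, covers [32203, 32677]
Segment 2: SEQ = 32678, len = 648 B, covers [32678, 33325]
Segment 3: SEQ = 33326, len = 744 B, covers [33326, 34069] [LOST]
Segment 4: SEQ = 34070, len = 517 B, covers [34070, 34586]
In-order data received: bytes [32203, 33325] (segments 1..2).
Segment 3 missing -> gap begins at byte 33326; later segments buffered out of order.
Cumulative ACK = next expected in-order byte = 32203 + 475 + 648 = 33326

33326


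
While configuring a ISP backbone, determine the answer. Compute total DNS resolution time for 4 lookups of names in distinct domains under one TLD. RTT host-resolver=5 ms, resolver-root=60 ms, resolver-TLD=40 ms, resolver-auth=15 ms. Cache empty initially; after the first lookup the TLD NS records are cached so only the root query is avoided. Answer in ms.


Lookup 1 (cold cache): local + root + TLD + auth = 5 + 60 + 40 + 15 = 120 ms
Lookups 2..4 (TLD NS cached -> skip root; new domain -> still ask TLD and auth): local + TLD + auth = 5 + 40 + 15 = 60 ms each
Remaining 3 lookups: 3 * 60 = 180 ms
Total = 120 + 180 = 300 ms

300


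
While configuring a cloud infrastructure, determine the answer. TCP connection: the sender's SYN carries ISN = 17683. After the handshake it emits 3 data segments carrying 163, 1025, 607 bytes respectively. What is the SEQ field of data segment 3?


The SYN occupies sequence number ISN = 17683, so the first data byte is ISN + 1 = 17684.
SEQ of data segment i = (ISN + 1) + sum of payload sizes of segments 1..i-1.
Segment 1: SEQ = 17684, payload = 163 bytes
Segment 2: SEQ = 17847, payload = 1025 bytes
Segment 3: SEQ = 18872, payload = 607 bytes
SEQ of segment 3 = 17684 + 163 + 1025 = 18872

18872


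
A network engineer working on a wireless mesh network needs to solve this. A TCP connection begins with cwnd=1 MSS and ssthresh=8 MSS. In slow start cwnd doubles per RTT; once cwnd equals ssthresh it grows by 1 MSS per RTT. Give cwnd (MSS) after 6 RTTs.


RTT 0: cwnd = 1 MSS (initial)
RTT 1: cwnd = 2 MSS (slow start, doubled)
RTT 2: cwnd = 4 MSS (slow start, doubled)
RTT 3: cwnd = 8 MSS (slow start, doubled)
RTT 4: cwnd = 9 MSS (congestion avoidance, +1)
RTT 5: cwnd = 10 MSS (congestion avoidance, +1)
RTT 6: cwnd = 11 MSS (congestion avoidance, +1)

11


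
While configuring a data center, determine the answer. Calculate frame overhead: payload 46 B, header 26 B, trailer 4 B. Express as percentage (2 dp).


Given: payload = 46 B, header = 26 B, trailer = 4 B
Overhead bytes = header + trailer = 26 + 4 = 30
Total frame = payload + overhead = 46 + 30 = 76
Overhead % = 30 / 76 * 100 = 39.4737% -> 39.47% (2 dp)

39.47


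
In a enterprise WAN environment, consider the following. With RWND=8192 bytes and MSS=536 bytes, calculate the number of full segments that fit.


Given: RWND = 8192 bytes, MSS = 536 bytes
Full segments = floor(RWND / MSS)
Full segments = floor(8192 / 536)
Full segments = floor(15.2836) = 15

15


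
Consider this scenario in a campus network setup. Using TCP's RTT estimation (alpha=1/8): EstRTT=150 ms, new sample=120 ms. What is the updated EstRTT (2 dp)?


Given: EstRTT = 150 ms, SampleRTT = 120 ms, alpha = 1/8
New EstRTT = (1 - alpha) * EstRTT + alpha * SampleRTT
(7/8) * 150 = 131.25
(1/8) * 120 = 15
New EstRTT = 131.25 + 15 = 146.25 ms -> 146.25 ms (2 dp)

146.25


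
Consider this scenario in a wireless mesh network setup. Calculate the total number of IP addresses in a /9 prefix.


Given: CIDR prefix /9
Host bits = 32 - 9 = 23
Total addresses = 2^23 = 8388608

8388608


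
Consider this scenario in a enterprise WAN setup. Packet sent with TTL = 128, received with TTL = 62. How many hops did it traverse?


Given: initial TTL = 128, received TTL = 62
Hops = initial TTL - received TTL
Hops = 128 - 62 = 66

66


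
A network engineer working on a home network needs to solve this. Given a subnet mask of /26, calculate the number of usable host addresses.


Given: subnet mask /26
Host bits = 32 - 26 = 6
Total addresses = 2^6 = 64
Usable hosts = 64 - 2 (network + broadcast) = 62

62


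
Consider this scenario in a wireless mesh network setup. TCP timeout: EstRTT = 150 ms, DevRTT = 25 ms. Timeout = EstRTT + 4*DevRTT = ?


Given: EstRTT = 150 ms, DevRTT = 25 ms
Timeout = EstRTT + 4 * DevRTT
4 * DevRTT = 4 * 25 = 100
Timeout = 150 + 100 = 250 ms

250


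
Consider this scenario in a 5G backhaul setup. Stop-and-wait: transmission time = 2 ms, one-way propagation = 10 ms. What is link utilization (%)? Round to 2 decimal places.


Given: Ttrans = 2 ms, Tprop = 10 ms
RTT = 2 * Tprop = 2 * 10 = 20 ms
U = Ttrans / (Ttrans + RTT)
U = 2 / (2 + 20)
U = 2 / 22 = 0.090909
U% = 9.09%

9.09
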